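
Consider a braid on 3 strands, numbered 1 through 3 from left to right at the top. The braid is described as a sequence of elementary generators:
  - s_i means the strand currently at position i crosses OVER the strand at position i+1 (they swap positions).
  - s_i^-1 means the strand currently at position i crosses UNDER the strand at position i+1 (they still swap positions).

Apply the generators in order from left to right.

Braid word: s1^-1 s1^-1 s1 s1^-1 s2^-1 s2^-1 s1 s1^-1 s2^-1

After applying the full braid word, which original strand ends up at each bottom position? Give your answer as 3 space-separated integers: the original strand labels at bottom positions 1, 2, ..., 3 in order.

Answer: 1 3 2

Derivation:
Gen 1 (s1^-1): strand 1 crosses under strand 2. Perm now: [2 1 3]
Gen 2 (s1^-1): strand 2 crosses under strand 1. Perm now: [1 2 3]
Gen 3 (s1): strand 1 crosses over strand 2. Perm now: [2 1 3]
Gen 4 (s1^-1): strand 2 crosses under strand 1. Perm now: [1 2 3]
Gen 5 (s2^-1): strand 2 crosses under strand 3. Perm now: [1 3 2]
Gen 6 (s2^-1): strand 3 crosses under strand 2. Perm now: [1 2 3]
Gen 7 (s1): strand 1 crosses over strand 2. Perm now: [2 1 3]
Gen 8 (s1^-1): strand 2 crosses under strand 1. Perm now: [1 2 3]
Gen 9 (s2^-1): strand 2 crosses under strand 3. Perm now: [1 3 2]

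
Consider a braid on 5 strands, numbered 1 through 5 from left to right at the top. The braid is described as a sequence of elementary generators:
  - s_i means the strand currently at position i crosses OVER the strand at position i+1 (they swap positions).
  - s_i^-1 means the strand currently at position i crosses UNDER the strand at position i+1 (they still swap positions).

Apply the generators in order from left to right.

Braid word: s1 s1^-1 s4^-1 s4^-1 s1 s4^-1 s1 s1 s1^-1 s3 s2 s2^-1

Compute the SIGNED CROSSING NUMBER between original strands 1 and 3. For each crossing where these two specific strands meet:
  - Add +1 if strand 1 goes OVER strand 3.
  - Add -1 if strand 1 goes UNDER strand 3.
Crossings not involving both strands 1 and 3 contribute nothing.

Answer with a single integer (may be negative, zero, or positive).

Answer: 0

Derivation:
Gen 1: crossing 1x2. Both 1&3? no. Sum: 0
Gen 2: crossing 2x1. Both 1&3? no. Sum: 0
Gen 3: crossing 4x5. Both 1&3? no. Sum: 0
Gen 4: crossing 5x4. Both 1&3? no. Sum: 0
Gen 5: crossing 1x2. Both 1&3? no. Sum: 0
Gen 6: crossing 4x5. Both 1&3? no. Sum: 0
Gen 7: crossing 2x1. Both 1&3? no. Sum: 0
Gen 8: crossing 1x2. Both 1&3? no. Sum: 0
Gen 9: crossing 2x1. Both 1&3? no. Sum: 0
Gen 10: crossing 3x5. Both 1&3? no. Sum: 0
Gen 11: crossing 2x5. Both 1&3? no. Sum: 0
Gen 12: crossing 5x2. Both 1&3? no. Sum: 0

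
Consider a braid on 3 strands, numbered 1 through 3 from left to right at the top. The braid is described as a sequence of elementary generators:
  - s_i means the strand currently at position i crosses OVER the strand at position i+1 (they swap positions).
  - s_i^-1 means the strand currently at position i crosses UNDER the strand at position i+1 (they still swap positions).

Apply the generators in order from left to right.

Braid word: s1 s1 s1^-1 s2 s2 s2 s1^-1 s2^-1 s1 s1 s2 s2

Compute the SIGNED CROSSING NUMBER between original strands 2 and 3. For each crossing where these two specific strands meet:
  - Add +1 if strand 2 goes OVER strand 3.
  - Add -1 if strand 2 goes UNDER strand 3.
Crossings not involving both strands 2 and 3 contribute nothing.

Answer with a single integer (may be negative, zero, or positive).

Gen 1: crossing 1x2. Both 2&3? no. Sum: 0
Gen 2: crossing 2x1. Both 2&3? no. Sum: 0
Gen 3: crossing 1x2. Both 2&3? no. Sum: 0
Gen 4: crossing 1x3. Both 2&3? no. Sum: 0
Gen 5: crossing 3x1. Both 2&3? no. Sum: 0
Gen 6: crossing 1x3. Both 2&3? no. Sum: 0
Gen 7: 2 under 3. Both 2&3? yes. Contrib: -1. Sum: -1
Gen 8: crossing 2x1. Both 2&3? no. Sum: -1
Gen 9: crossing 3x1. Both 2&3? no. Sum: -1
Gen 10: crossing 1x3. Both 2&3? no. Sum: -1
Gen 11: crossing 1x2. Both 2&3? no. Sum: -1
Gen 12: crossing 2x1. Both 2&3? no. Sum: -1

Answer: -1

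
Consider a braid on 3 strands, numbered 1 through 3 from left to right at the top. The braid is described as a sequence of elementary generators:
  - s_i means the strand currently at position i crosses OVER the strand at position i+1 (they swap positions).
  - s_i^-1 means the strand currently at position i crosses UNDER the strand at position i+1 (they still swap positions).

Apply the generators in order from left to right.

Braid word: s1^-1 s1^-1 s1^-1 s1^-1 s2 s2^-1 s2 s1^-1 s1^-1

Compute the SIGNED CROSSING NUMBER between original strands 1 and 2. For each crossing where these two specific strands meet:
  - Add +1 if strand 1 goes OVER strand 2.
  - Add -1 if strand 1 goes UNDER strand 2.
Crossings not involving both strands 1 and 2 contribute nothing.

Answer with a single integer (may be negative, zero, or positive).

Answer: 0

Derivation:
Gen 1: 1 under 2. Both 1&2? yes. Contrib: -1. Sum: -1
Gen 2: 2 under 1. Both 1&2? yes. Contrib: +1. Sum: 0
Gen 3: 1 under 2. Both 1&2? yes. Contrib: -1. Sum: -1
Gen 4: 2 under 1. Both 1&2? yes. Contrib: +1. Sum: 0
Gen 5: crossing 2x3. Both 1&2? no. Sum: 0
Gen 6: crossing 3x2. Both 1&2? no. Sum: 0
Gen 7: crossing 2x3. Both 1&2? no. Sum: 0
Gen 8: crossing 1x3. Both 1&2? no. Sum: 0
Gen 9: crossing 3x1. Both 1&2? no. Sum: 0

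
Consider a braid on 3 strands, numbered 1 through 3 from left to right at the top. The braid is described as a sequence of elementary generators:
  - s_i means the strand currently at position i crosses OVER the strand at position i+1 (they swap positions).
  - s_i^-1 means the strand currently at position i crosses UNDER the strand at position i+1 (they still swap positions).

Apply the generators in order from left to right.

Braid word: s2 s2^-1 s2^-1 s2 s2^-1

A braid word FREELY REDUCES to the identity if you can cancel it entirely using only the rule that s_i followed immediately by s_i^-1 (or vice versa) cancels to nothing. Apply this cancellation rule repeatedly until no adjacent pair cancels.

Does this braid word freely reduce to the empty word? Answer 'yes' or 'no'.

Gen 1 (s2): push. Stack: [s2]
Gen 2 (s2^-1): cancels prior s2. Stack: []
Gen 3 (s2^-1): push. Stack: [s2^-1]
Gen 4 (s2): cancels prior s2^-1. Stack: []
Gen 5 (s2^-1): push. Stack: [s2^-1]
Reduced word: s2^-1

Answer: no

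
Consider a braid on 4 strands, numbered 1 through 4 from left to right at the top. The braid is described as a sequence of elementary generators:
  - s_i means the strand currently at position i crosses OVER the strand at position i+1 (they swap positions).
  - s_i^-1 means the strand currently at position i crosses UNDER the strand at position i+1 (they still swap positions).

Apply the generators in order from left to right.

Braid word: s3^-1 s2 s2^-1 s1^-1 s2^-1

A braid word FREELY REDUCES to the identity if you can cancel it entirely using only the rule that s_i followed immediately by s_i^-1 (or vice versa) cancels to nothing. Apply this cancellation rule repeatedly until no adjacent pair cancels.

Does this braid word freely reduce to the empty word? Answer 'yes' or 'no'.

Answer: no

Derivation:
Gen 1 (s3^-1): push. Stack: [s3^-1]
Gen 2 (s2): push. Stack: [s3^-1 s2]
Gen 3 (s2^-1): cancels prior s2. Stack: [s3^-1]
Gen 4 (s1^-1): push. Stack: [s3^-1 s1^-1]
Gen 5 (s2^-1): push. Stack: [s3^-1 s1^-1 s2^-1]
Reduced word: s3^-1 s1^-1 s2^-1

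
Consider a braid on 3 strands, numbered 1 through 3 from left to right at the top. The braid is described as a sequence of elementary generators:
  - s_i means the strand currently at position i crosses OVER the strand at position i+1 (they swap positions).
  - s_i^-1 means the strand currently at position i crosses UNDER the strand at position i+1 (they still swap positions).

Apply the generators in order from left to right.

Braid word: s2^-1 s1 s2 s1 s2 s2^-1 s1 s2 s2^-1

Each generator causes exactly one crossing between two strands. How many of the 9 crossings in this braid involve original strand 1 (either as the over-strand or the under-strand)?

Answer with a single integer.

Gen 1: crossing 2x3. Involves strand 1? no. Count so far: 0
Gen 2: crossing 1x3. Involves strand 1? yes. Count so far: 1
Gen 3: crossing 1x2. Involves strand 1? yes. Count so far: 2
Gen 4: crossing 3x2. Involves strand 1? no. Count so far: 2
Gen 5: crossing 3x1. Involves strand 1? yes. Count so far: 3
Gen 6: crossing 1x3. Involves strand 1? yes. Count so far: 4
Gen 7: crossing 2x3. Involves strand 1? no. Count so far: 4
Gen 8: crossing 2x1. Involves strand 1? yes. Count so far: 5
Gen 9: crossing 1x2. Involves strand 1? yes. Count so far: 6

Answer: 6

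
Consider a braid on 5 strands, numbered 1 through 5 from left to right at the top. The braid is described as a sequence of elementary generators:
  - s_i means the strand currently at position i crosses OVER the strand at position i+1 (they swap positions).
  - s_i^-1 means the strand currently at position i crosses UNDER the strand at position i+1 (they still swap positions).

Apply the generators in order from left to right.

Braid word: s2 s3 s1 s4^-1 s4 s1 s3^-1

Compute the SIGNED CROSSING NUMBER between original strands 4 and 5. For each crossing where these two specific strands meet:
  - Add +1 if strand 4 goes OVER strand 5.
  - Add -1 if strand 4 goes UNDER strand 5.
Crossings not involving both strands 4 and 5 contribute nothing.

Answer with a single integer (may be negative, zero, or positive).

Gen 1: crossing 2x3. Both 4&5? no. Sum: 0
Gen 2: crossing 2x4. Both 4&5? no. Sum: 0
Gen 3: crossing 1x3. Both 4&5? no. Sum: 0
Gen 4: crossing 2x5. Both 4&5? no. Sum: 0
Gen 5: crossing 5x2. Both 4&5? no. Sum: 0
Gen 6: crossing 3x1. Both 4&5? no. Sum: 0
Gen 7: crossing 4x2. Both 4&5? no. Sum: 0

Answer: 0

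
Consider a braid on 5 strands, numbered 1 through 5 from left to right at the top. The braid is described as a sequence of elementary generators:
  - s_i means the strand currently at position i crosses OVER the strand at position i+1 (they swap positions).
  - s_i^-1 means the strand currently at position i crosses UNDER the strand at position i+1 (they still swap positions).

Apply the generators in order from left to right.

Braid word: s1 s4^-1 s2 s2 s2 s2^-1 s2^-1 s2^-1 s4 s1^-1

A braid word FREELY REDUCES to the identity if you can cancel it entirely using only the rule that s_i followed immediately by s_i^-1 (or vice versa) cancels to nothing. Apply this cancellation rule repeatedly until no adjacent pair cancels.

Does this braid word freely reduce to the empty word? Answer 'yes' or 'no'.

Gen 1 (s1): push. Stack: [s1]
Gen 2 (s4^-1): push. Stack: [s1 s4^-1]
Gen 3 (s2): push. Stack: [s1 s4^-1 s2]
Gen 4 (s2): push. Stack: [s1 s4^-1 s2 s2]
Gen 5 (s2): push. Stack: [s1 s4^-1 s2 s2 s2]
Gen 6 (s2^-1): cancels prior s2. Stack: [s1 s4^-1 s2 s2]
Gen 7 (s2^-1): cancels prior s2. Stack: [s1 s4^-1 s2]
Gen 8 (s2^-1): cancels prior s2. Stack: [s1 s4^-1]
Gen 9 (s4): cancels prior s4^-1. Stack: [s1]
Gen 10 (s1^-1): cancels prior s1. Stack: []
Reduced word: (empty)

Answer: yes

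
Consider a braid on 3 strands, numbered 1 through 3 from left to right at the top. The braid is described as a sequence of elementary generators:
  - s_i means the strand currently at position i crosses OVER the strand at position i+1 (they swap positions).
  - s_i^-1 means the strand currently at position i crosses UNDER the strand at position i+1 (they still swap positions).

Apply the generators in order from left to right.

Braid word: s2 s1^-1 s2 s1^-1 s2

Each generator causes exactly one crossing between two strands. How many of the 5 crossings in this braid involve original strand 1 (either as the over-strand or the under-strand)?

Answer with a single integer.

Gen 1: crossing 2x3. Involves strand 1? no. Count so far: 0
Gen 2: crossing 1x3. Involves strand 1? yes. Count so far: 1
Gen 3: crossing 1x2. Involves strand 1? yes. Count so far: 2
Gen 4: crossing 3x2. Involves strand 1? no. Count so far: 2
Gen 5: crossing 3x1. Involves strand 1? yes. Count so far: 3

Answer: 3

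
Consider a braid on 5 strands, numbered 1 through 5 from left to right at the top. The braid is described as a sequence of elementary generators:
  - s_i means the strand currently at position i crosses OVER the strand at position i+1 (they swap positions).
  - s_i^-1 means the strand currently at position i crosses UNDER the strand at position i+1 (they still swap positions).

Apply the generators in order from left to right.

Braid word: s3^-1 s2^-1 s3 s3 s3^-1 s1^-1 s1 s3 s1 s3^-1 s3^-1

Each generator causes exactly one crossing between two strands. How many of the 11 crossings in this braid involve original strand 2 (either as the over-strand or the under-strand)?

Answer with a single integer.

Answer: 7

Derivation:
Gen 1: crossing 3x4. Involves strand 2? no. Count so far: 0
Gen 2: crossing 2x4. Involves strand 2? yes. Count so far: 1
Gen 3: crossing 2x3. Involves strand 2? yes. Count so far: 2
Gen 4: crossing 3x2. Involves strand 2? yes. Count so far: 3
Gen 5: crossing 2x3. Involves strand 2? yes. Count so far: 4
Gen 6: crossing 1x4. Involves strand 2? no. Count so far: 4
Gen 7: crossing 4x1. Involves strand 2? no. Count so far: 4
Gen 8: crossing 3x2. Involves strand 2? yes. Count so far: 5
Gen 9: crossing 1x4. Involves strand 2? no. Count so far: 5
Gen 10: crossing 2x3. Involves strand 2? yes. Count so far: 6
Gen 11: crossing 3x2. Involves strand 2? yes. Count so far: 7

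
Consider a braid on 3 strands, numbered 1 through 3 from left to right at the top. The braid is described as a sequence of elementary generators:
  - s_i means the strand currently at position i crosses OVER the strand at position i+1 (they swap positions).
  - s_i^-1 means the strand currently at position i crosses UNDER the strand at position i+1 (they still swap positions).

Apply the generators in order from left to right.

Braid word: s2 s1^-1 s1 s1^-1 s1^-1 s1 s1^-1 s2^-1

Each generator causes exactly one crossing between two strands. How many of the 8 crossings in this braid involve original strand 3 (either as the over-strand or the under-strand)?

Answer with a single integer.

Gen 1: crossing 2x3. Involves strand 3? yes. Count so far: 1
Gen 2: crossing 1x3. Involves strand 3? yes. Count so far: 2
Gen 3: crossing 3x1. Involves strand 3? yes. Count so far: 3
Gen 4: crossing 1x3. Involves strand 3? yes. Count so far: 4
Gen 5: crossing 3x1. Involves strand 3? yes. Count so far: 5
Gen 6: crossing 1x3. Involves strand 3? yes. Count so far: 6
Gen 7: crossing 3x1. Involves strand 3? yes. Count so far: 7
Gen 8: crossing 3x2. Involves strand 3? yes. Count so far: 8

Answer: 8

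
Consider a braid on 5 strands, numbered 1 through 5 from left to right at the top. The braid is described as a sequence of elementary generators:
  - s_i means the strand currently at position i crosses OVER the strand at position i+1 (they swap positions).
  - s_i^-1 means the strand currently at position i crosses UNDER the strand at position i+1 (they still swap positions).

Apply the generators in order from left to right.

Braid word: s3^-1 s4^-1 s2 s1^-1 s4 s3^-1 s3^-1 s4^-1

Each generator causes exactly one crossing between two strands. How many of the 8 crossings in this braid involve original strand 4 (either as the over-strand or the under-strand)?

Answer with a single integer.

Gen 1: crossing 3x4. Involves strand 4? yes. Count so far: 1
Gen 2: crossing 3x5. Involves strand 4? no. Count so far: 1
Gen 3: crossing 2x4. Involves strand 4? yes. Count so far: 2
Gen 4: crossing 1x4. Involves strand 4? yes. Count so far: 3
Gen 5: crossing 5x3. Involves strand 4? no. Count so far: 3
Gen 6: crossing 2x3. Involves strand 4? no. Count so far: 3
Gen 7: crossing 3x2. Involves strand 4? no. Count so far: 3
Gen 8: crossing 3x5. Involves strand 4? no. Count so far: 3

Answer: 3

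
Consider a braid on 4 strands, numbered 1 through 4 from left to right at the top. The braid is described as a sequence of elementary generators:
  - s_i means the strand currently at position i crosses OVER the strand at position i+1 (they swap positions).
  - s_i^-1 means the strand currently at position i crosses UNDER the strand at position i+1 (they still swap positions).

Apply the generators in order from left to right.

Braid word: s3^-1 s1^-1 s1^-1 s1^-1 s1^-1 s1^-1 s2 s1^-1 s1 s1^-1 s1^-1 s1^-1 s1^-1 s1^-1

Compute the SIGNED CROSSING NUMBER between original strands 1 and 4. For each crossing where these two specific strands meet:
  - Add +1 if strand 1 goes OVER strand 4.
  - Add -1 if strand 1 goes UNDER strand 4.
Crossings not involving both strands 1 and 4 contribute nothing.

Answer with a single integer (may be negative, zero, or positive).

Gen 1: crossing 3x4. Both 1&4? no. Sum: 0
Gen 2: crossing 1x2. Both 1&4? no. Sum: 0
Gen 3: crossing 2x1. Both 1&4? no. Sum: 0
Gen 4: crossing 1x2. Both 1&4? no. Sum: 0
Gen 5: crossing 2x1. Both 1&4? no. Sum: 0
Gen 6: crossing 1x2. Both 1&4? no. Sum: 0
Gen 7: 1 over 4. Both 1&4? yes. Contrib: +1. Sum: 1
Gen 8: crossing 2x4. Both 1&4? no. Sum: 1
Gen 9: crossing 4x2. Both 1&4? no. Sum: 1
Gen 10: crossing 2x4. Both 1&4? no. Sum: 1
Gen 11: crossing 4x2. Both 1&4? no. Sum: 1
Gen 12: crossing 2x4. Both 1&4? no. Sum: 1
Gen 13: crossing 4x2. Both 1&4? no. Sum: 1
Gen 14: crossing 2x4. Both 1&4? no. Sum: 1

Answer: 1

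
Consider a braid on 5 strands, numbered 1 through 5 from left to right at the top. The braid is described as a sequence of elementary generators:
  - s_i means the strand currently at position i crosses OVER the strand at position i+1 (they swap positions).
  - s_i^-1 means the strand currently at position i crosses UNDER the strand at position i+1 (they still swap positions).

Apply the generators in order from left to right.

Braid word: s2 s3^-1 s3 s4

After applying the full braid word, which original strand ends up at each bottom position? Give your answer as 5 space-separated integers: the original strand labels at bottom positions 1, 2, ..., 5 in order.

Gen 1 (s2): strand 2 crosses over strand 3. Perm now: [1 3 2 4 5]
Gen 2 (s3^-1): strand 2 crosses under strand 4. Perm now: [1 3 4 2 5]
Gen 3 (s3): strand 4 crosses over strand 2. Perm now: [1 3 2 4 5]
Gen 4 (s4): strand 4 crosses over strand 5. Perm now: [1 3 2 5 4]

Answer: 1 3 2 5 4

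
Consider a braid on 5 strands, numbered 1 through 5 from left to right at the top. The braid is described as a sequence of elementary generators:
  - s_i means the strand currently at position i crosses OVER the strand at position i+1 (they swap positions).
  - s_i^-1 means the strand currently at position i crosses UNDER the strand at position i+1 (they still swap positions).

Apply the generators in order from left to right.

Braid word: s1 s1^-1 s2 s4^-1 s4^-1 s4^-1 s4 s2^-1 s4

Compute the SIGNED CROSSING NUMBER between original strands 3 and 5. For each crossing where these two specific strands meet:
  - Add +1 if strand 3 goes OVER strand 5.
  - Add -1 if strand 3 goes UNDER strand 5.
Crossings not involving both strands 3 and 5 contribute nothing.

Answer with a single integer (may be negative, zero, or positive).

Answer: 0

Derivation:
Gen 1: crossing 1x2. Both 3&5? no. Sum: 0
Gen 2: crossing 2x1. Both 3&5? no. Sum: 0
Gen 3: crossing 2x3. Both 3&5? no. Sum: 0
Gen 4: crossing 4x5. Both 3&5? no. Sum: 0
Gen 5: crossing 5x4. Both 3&5? no. Sum: 0
Gen 6: crossing 4x5. Both 3&5? no. Sum: 0
Gen 7: crossing 5x4. Both 3&5? no. Sum: 0
Gen 8: crossing 3x2. Both 3&5? no. Sum: 0
Gen 9: crossing 4x5. Both 3&5? no. Sum: 0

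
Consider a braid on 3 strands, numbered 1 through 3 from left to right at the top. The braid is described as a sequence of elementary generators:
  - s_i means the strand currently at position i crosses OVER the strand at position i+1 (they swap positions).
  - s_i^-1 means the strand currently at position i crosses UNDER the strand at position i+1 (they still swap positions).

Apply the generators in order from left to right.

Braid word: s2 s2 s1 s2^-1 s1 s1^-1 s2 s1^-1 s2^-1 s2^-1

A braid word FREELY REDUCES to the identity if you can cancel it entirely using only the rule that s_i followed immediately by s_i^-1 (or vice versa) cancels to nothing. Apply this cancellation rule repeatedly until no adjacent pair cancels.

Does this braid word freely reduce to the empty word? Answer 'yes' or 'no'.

Gen 1 (s2): push. Stack: [s2]
Gen 2 (s2): push. Stack: [s2 s2]
Gen 3 (s1): push. Stack: [s2 s2 s1]
Gen 4 (s2^-1): push. Stack: [s2 s2 s1 s2^-1]
Gen 5 (s1): push. Stack: [s2 s2 s1 s2^-1 s1]
Gen 6 (s1^-1): cancels prior s1. Stack: [s2 s2 s1 s2^-1]
Gen 7 (s2): cancels prior s2^-1. Stack: [s2 s2 s1]
Gen 8 (s1^-1): cancels prior s1. Stack: [s2 s2]
Gen 9 (s2^-1): cancels prior s2. Stack: [s2]
Gen 10 (s2^-1): cancels prior s2. Stack: []
Reduced word: (empty)

Answer: yes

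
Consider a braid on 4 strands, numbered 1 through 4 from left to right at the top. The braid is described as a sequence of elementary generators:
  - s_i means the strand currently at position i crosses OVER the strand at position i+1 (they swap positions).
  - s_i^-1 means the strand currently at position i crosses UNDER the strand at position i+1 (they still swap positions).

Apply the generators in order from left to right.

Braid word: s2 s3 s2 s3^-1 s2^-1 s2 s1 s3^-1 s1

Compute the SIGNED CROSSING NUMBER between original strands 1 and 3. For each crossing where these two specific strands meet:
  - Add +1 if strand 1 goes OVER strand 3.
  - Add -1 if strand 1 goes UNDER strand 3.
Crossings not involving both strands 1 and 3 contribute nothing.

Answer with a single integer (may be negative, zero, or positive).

Answer: 0

Derivation:
Gen 1: crossing 2x3. Both 1&3? no. Sum: 0
Gen 2: crossing 2x4. Both 1&3? no. Sum: 0
Gen 3: crossing 3x4. Both 1&3? no. Sum: 0
Gen 4: crossing 3x2. Both 1&3? no. Sum: 0
Gen 5: crossing 4x2. Both 1&3? no. Sum: 0
Gen 6: crossing 2x4. Both 1&3? no. Sum: 0
Gen 7: crossing 1x4. Both 1&3? no. Sum: 0
Gen 8: crossing 2x3. Both 1&3? no. Sum: 0
Gen 9: crossing 4x1. Both 1&3? no. Sum: 0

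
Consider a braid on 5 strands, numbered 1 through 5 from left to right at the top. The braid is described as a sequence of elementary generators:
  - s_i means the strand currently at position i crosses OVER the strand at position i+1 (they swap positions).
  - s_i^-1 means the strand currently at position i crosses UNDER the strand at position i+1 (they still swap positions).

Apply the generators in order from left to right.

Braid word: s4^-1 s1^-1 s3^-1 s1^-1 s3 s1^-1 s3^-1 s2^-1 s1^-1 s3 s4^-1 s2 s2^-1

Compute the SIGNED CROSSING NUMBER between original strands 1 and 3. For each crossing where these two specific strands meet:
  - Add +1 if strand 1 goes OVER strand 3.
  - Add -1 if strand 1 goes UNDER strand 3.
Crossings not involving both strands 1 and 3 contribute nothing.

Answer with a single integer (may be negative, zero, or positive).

Answer: 1

Derivation:
Gen 1: crossing 4x5. Both 1&3? no. Sum: 0
Gen 2: crossing 1x2. Both 1&3? no. Sum: 0
Gen 3: crossing 3x5. Both 1&3? no. Sum: 0
Gen 4: crossing 2x1. Both 1&3? no. Sum: 0
Gen 5: crossing 5x3. Both 1&3? no. Sum: 0
Gen 6: crossing 1x2. Both 1&3? no. Sum: 0
Gen 7: crossing 3x5. Both 1&3? no. Sum: 0
Gen 8: crossing 1x5. Both 1&3? no. Sum: 0
Gen 9: crossing 2x5. Both 1&3? no. Sum: 0
Gen 10: 1 over 3. Both 1&3? yes. Contrib: +1. Sum: 1
Gen 11: crossing 1x4. Both 1&3? no. Sum: 1
Gen 12: crossing 2x3. Both 1&3? no. Sum: 1
Gen 13: crossing 3x2. Both 1&3? no. Sum: 1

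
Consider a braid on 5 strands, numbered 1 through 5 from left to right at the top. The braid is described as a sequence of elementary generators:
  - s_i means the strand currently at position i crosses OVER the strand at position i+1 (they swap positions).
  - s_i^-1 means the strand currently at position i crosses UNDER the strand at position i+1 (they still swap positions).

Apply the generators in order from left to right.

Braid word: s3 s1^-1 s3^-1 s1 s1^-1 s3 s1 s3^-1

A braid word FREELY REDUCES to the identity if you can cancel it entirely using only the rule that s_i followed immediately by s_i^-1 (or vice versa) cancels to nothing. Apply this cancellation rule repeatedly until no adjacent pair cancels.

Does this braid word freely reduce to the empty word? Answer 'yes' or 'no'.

Gen 1 (s3): push. Stack: [s3]
Gen 2 (s1^-1): push. Stack: [s3 s1^-1]
Gen 3 (s3^-1): push. Stack: [s3 s1^-1 s3^-1]
Gen 4 (s1): push. Stack: [s3 s1^-1 s3^-1 s1]
Gen 5 (s1^-1): cancels prior s1. Stack: [s3 s1^-1 s3^-1]
Gen 6 (s3): cancels prior s3^-1. Stack: [s3 s1^-1]
Gen 7 (s1): cancels prior s1^-1. Stack: [s3]
Gen 8 (s3^-1): cancels prior s3. Stack: []
Reduced word: (empty)

Answer: yes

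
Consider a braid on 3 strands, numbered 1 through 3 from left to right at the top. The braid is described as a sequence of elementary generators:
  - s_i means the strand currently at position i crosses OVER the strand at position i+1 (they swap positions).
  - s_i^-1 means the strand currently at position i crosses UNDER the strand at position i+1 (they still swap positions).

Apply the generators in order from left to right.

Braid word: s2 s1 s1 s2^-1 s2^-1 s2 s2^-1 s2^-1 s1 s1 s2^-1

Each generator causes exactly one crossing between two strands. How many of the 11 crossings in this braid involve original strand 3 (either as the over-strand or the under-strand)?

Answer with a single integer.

Answer: 9

Derivation:
Gen 1: crossing 2x3. Involves strand 3? yes. Count so far: 1
Gen 2: crossing 1x3. Involves strand 3? yes. Count so far: 2
Gen 3: crossing 3x1. Involves strand 3? yes. Count so far: 3
Gen 4: crossing 3x2. Involves strand 3? yes. Count so far: 4
Gen 5: crossing 2x3. Involves strand 3? yes. Count so far: 5
Gen 6: crossing 3x2. Involves strand 3? yes. Count so far: 6
Gen 7: crossing 2x3. Involves strand 3? yes. Count so far: 7
Gen 8: crossing 3x2. Involves strand 3? yes. Count so far: 8
Gen 9: crossing 1x2. Involves strand 3? no. Count so far: 8
Gen 10: crossing 2x1. Involves strand 3? no. Count so far: 8
Gen 11: crossing 2x3. Involves strand 3? yes. Count so far: 9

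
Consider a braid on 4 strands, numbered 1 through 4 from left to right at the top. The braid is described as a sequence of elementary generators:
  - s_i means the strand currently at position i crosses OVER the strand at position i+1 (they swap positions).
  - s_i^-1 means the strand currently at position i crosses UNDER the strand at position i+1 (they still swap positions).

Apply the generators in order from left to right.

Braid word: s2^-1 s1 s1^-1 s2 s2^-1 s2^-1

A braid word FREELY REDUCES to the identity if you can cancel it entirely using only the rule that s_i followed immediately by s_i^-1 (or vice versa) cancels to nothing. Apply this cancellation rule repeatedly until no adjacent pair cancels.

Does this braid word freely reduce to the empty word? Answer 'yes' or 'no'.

Gen 1 (s2^-1): push. Stack: [s2^-1]
Gen 2 (s1): push. Stack: [s2^-1 s1]
Gen 3 (s1^-1): cancels prior s1. Stack: [s2^-1]
Gen 4 (s2): cancels prior s2^-1. Stack: []
Gen 5 (s2^-1): push. Stack: [s2^-1]
Gen 6 (s2^-1): push. Stack: [s2^-1 s2^-1]
Reduced word: s2^-1 s2^-1

Answer: no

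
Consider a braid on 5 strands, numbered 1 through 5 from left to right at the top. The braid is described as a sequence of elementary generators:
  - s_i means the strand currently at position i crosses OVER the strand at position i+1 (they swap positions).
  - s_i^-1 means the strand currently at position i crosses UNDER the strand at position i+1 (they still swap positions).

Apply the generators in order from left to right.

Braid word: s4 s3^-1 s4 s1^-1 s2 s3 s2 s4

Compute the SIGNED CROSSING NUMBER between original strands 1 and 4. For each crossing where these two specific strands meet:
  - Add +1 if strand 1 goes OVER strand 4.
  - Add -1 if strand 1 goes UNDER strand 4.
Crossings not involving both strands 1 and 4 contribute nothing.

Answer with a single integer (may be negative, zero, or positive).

Gen 1: crossing 4x5. Both 1&4? no. Sum: 0
Gen 2: crossing 3x5. Both 1&4? no. Sum: 0
Gen 3: crossing 3x4. Both 1&4? no. Sum: 0
Gen 4: crossing 1x2. Both 1&4? no. Sum: 0
Gen 5: crossing 1x5. Both 1&4? no. Sum: 0
Gen 6: 1 over 4. Both 1&4? yes. Contrib: +1. Sum: 1
Gen 7: crossing 5x4. Both 1&4? no. Sum: 1
Gen 8: crossing 1x3. Both 1&4? no. Sum: 1

Answer: 1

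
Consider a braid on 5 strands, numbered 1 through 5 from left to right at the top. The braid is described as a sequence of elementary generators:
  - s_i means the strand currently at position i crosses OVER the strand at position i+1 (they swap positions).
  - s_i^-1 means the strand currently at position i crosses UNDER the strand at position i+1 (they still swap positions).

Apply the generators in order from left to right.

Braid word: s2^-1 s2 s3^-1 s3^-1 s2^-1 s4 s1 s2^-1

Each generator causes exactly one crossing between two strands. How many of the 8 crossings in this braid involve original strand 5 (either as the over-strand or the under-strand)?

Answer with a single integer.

Answer: 1

Derivation:
Gen 1: crossing 2x3. Involves strand 5? no. Count so far: 0
Gen 2: crossing 3x2. Involves strand 5? no. Count so far: 0
Gen 3: crossing 3x4. Involves strand 5? no. Count so far: 0
Gen 4: crossing 4x3. Involves strand 5? no. Count so far: 0
Gen 5: crossing 2x3. Involves strand 5? no. Count so far: 0
Gen 6: crossing 4x5. Involves strand 5? yes. Count so far: 1
Gen 7: crossing 1x3. Involves strand 5? no. Count so far: 1
Gen 8: crossing 1x2. Involves strand 5? no. Count so far: 1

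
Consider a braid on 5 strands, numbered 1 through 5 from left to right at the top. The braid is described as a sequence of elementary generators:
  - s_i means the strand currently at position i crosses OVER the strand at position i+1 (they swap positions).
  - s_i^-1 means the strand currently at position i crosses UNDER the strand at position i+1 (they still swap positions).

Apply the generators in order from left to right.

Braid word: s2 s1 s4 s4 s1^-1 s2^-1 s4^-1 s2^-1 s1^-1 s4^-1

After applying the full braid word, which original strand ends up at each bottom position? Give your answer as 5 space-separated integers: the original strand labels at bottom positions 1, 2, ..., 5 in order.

Gen 1 (s2): strand 2 crosses over strand 3. Perm now: [1 3 2 4 5]
Gen 2 (s1): strand 1 crosses over strand 3. Perm now: [3 1 2 4 5]
Gen 3 (s4): strand 4 crosses over strand 5. Perm now: [3 1 2 5 4]
Gen 4 (s4): strand 5 crosses over strand 4. Perm now: [3 1 2 4 5]
Gen 5 (s1^-1): strand 3 crosses under strand 1. Perm now: [1 3 2 4 5]
Gen 6 (s2^-1): strand 3 crosses under strand 2. Perm now: [1 2 3 4 5]
Gen 7 (s4^-1): strand 4 crosses under strand 5. Perm now: [1 2 3 5 4]
Gen 8 (s2^-1): strand 2 crosses under strand 3. Perm now: [1 3 2 5 4]
Gen 9 (s1^-1): strand 1 crosses under strand 3. Perm now: [3 1 2 5 4]
Gen 10 (s4^-1): strand 5 crosses under strand 4. Perm now: [3 1 2 4 5]

Answer: 3 1 2 4 5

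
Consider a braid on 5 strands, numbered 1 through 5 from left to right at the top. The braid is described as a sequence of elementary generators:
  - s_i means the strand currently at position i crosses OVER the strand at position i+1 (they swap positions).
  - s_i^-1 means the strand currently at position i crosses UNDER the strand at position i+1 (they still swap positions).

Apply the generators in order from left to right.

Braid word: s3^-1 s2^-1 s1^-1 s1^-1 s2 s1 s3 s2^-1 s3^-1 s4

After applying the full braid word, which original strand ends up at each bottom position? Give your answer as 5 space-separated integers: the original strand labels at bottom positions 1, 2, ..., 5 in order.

Gen 1 (s3^-1): strand 3 crosses under strand 4. Perm now: [1 2 4 3 5]
Gen 2 (s2^-1): strand 2 crosses under strand 4. Perm now: [1 4 2 3 5]
Gen 3 (s1^-1): strand 1 crosses under strand 4. Perm now: [4 1 2 3 5]
Gen 4 (s1^-1): strand 4 crosses under strand 1. Perm now: [1 4 2 3 5]
Gen 5 (s2): strand 4 crosses over strand 2. Perm now: [1 2 4 3 5]
Gen 6 (s1): strand 1 crosses over strand 2. Perm now: [2 1 4 3 5]
Gen 7 (s3): strand 4 crosses over strand 3. Perm now: [2 1 3 4 5]
Gen 8 (s2^-1): strand 1 crosses under strand 3. Perm now: [2 3 1 4 5]
Gen 9 (s3^-1): strand 1 crosses under strand 4. Perm now: [2 3 4 1 5]
Gen 10 (s4): strand 1 crosses over strand 5. Perm now: [2 3 4 5 1]

Answer: 2 3 4 5 1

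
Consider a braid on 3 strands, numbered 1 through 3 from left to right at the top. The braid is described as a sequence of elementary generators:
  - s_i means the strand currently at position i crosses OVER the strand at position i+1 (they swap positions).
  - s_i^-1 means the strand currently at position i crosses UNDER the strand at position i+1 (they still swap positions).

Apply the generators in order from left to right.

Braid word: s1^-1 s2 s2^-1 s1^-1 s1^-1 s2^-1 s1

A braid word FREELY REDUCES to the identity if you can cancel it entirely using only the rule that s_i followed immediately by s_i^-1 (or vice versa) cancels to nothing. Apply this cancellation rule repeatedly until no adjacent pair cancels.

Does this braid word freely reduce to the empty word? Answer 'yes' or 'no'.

Answer: no

Derivation:
Gen 1 (s1^-1): push. Stack: [s1^-1]
Gen 2 (s2): push. Stack: [s1^-1 s2]
Gen 3 (s2^-1): cancels prior s2. Stack: [s1^-1]
Gen 4 (s1^-1): push. Stack: [s1^-1 s1^-1]
Gen 5 (s1^-1): push. Stack: [s1^-1 s1^-1 s1^-1]
Gen 6 (s2^-1): push. Stack: [s1^-1 s1^-1 s1^-1 s2^-1]
Gen 7 (s1): push. Stack: [s1^-1 s1^-1 s1^-1 s2^-1 s1]
Reduced word: s1^-1 s1^-1 s1^-1 s2^-1 s1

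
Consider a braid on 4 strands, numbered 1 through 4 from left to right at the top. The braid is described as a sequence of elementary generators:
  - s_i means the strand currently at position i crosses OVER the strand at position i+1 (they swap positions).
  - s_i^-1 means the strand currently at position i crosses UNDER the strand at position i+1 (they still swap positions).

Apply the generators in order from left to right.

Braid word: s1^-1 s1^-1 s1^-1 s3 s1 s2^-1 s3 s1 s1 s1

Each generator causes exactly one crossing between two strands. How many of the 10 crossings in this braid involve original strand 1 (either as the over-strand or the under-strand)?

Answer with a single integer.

Gen 1: crossing 1x2. Involves strand 1? yes. Count so far: 1
Gen 2: crossing 2x1. Involves strand 1? yes. Count so far: 2
Gen 3: crossing 1x2. Involves strand 1? yes. Count so far: 3
Gen 4: crossing 3x4. Involves strand 1? no. Count so far: 3
Gen 5: crossing 2x1. Involves strand 1? yes. Count so far: 4
Gen 6: crossing 2x4. Involves strand 1? no. Count so far: 4
Gen 7: crossing 2x3. Involves strand 1? no. Count so far: 4
Gen 8: crossing 1x4. Involves strand 1? yes. Count so far: 5
Gen 9: crossing 4x1. Involves strand 1? yes. Count so far: 6
Gen 10: crossing 1x4. Involves strand 1? yes. Count so far: 7

Answer: 7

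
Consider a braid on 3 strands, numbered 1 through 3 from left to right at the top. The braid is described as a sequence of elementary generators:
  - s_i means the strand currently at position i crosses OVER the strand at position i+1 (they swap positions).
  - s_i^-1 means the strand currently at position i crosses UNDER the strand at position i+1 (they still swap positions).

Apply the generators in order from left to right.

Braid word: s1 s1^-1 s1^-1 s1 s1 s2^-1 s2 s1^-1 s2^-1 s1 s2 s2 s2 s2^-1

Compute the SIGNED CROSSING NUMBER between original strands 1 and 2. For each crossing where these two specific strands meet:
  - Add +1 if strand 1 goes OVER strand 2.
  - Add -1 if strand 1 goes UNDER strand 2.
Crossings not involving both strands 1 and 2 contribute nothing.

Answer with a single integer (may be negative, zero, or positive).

Gen 1: 1 over 2. Both 1&2? yes. Contrib: +1. Sum: 1
Gen 2: 2 under 1. Both 1&2? yes. Contrib: +1. Sum: 2
Gen 3: 1 under 2. Both 1&2? yes. Contrib: -1. Sum: 1
Gen 4: 2 over 1. Both 1&2? yes. Contrib: -1. Sum: 0
Gen 5: 1 over 2. Both 1&2? yes. Contrib: +1. Sum: 1
Gen 6: crossing 1x3. Both 1&2? no. Sum: 1
Gen 7: crossing 3x1. Both 1&2? no. Sum: 1
Gen 8: 2 under 1. Both 1&2? yes. Contrib: +1. Sum: 2
Gen 9: crossing 2x3. Both 1&2? no. Sum: 2
Gen 10: crossing 1x3. Both 1&2? no. Sum: 2
Gen 11: 1 over 2. Both 1&2? yes. Contrib: +1. Sum: 3
Gen 12: 2 over 1. Both 1&2? yes. Contrib: -1. Sum: 2
Gen 13: 1 over 2. Both 1&2? yes. Contrib: +1. Sum: 3
Gen 14: 2 under 1. Both 1&2? yes. Contrib: +1. Sum: 4

Answer: 4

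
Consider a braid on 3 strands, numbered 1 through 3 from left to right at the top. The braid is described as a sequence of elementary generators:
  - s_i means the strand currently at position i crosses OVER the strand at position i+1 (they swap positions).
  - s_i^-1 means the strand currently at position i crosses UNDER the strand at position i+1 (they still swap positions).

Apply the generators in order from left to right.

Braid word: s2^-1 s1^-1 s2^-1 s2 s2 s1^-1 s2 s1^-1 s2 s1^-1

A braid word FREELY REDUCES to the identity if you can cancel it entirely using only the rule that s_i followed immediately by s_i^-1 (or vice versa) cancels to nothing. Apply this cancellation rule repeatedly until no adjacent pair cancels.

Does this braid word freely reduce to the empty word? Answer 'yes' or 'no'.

Answer: no

Derivation:
Gen 1 (s2^-1): push. Stack: [s2^-1]
Gen 2 (s1^-1): push. Stack: [s2^-1 s1^-1]
Gen 3 (s2^-1): push. Stack: [s2^-1 s1^-1 s2^-1]
Gen 4 (s2): cancels prior s2^-1. Stack: [s2^-1 s1^-1]
Gen 5 (s2): push. Stack: [s2^-1 s1^-1 s2]
Gen 6 (s1^-1): push. Stack: [s2^-1 s1^-1 s2 s1^-1]
Gen 7 (s2): push. Stack: [s2^-1 s1^-1 s2 s1^-1 s2]
Gen 8 (s1^-1): push. Stack: [s2^-1 s1^-1 s2 s1^-1 s2 s1^-1]
Gen 9 (s2): push. Stack: [s2^-1 s1^-1 s2 s1^-1 s2 s1^-1 s2]
Gen 10 (s1^-1): push. Stack: [s2^-1 s1^-1 s2 s1^-1 s2 s1^-1 s2 s1^-1]
Reduced word: s2^-1 s1^-1 s2 s1^-1 s2 s1^-1 s2 s1^-1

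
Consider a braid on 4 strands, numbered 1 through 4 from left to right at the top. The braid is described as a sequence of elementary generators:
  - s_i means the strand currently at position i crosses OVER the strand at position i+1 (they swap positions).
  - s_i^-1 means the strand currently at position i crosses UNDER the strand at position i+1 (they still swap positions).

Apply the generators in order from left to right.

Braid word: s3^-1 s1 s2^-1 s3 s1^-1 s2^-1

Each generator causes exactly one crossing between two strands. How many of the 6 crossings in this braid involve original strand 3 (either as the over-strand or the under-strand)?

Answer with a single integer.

Answer: 3

Derivation:
Gen 1: crossing 3x4. Involves strand 3? yes. Count so far: 1
Gen 2: crossing 1x2. Involves strand 3? no. Count so far: 1
Gen 3: crossing 1x4. Involves strand 3? no. Count so far: 1
Gen 4: crossing 1x3. Involves strand 3? yes. Count so far: 2
Gen 5: crossing 2x4. Involves strand 3? no. Count so far: 2
Gen 6: crossing 2x3. Involves strand 3? yes. Count so far: 3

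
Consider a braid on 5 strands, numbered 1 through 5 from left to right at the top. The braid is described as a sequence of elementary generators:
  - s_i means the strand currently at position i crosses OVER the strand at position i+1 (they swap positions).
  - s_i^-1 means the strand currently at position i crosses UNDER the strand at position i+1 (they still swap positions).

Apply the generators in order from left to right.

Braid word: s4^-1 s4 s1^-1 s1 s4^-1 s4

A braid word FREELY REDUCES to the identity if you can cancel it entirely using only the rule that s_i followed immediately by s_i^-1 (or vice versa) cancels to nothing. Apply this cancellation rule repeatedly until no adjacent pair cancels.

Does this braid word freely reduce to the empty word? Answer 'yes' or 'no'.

Gen 1 (s4^-1): push. Stack: [s4^-1]
Gen 2 (s4): cancels prior s4^-1. Stack: []
Gen 3 (s1^-1): push. Stack: [s1^-1]
Gen 4 (s1): cancels prior s1^-1. Stack: []
Gen 5 (s4^-1): push. Stack: [s4^-1]
Gen 6 (s4): cancels prior s4^-1. Stack: []
Reduced word: (empty)

Answer: yes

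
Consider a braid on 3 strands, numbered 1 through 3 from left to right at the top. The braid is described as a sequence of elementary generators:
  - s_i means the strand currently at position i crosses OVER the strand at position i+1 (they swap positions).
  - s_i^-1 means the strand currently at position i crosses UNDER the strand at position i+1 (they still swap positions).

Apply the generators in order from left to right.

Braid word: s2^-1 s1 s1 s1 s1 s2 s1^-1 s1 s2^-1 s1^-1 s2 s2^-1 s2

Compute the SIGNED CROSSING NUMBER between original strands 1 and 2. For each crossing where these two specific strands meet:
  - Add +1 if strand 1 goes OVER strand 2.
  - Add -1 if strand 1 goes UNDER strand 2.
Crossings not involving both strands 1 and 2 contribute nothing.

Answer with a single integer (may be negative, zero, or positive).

Gen 1: crossing 2x3. Both 1&2? no. Sum: 0
Gen 2: crossing 1x3. Both 1&2? no. Sum: 0
Gen 3: crossing 3x1. Both 1&2? no. Sum: 0
Gen 4: crossing 1x3. Both 1&2? no. Sum: 0
Gen 5: crossing 3x1. Both 1&2? no. Sum: 0
Gen 6: crossing 3x2. Both 1&2? no. Sum: 0
Gen 7: 1 under 2. Both 1&2? yes. Contrib: -1. Sum: -1
Gen 8: 2 over 1. Both 1&2? yes. Contrib: -1. Sum: -2
Gen 9: crossing 2x3. Both 1&2? no. Sum: -2
Gen 10: crossing 1x3. Both 1&2? no. Sum: -2
Gen 11: 1 over 2. Both 1&2? yes. Contrib: +1. Sum: -1
Gen 12: 2 under 1. Both 1&2? yes. Contrib: +1. Sum: 0
Gen 13: 1 over 2. Both 1&2? yes. Contrib: +1. Sum: 1

Answer: 1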